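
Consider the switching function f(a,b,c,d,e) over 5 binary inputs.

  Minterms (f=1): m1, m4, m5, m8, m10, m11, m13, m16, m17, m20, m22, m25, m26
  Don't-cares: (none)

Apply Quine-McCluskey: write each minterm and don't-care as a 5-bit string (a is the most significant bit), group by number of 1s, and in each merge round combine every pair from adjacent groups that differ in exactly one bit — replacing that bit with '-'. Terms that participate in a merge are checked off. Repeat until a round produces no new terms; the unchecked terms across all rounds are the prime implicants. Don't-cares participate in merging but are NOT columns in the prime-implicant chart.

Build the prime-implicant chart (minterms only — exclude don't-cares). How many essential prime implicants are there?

[col 0] 00001*, 00100*, 00101*, 01000*, 01010*, 01011*, 01101*, 10000*, 10001*, 10100*, 10110*, 11001*, 11010*
[col 1] -0001, -0100, -1010, 0-101, 00-01, 0010-, 010-0, 0101-, 1-001, 10-00, 1000-, 101-0
Prime implicants: -0001, -0100, -1010, 0-101, 00-01, 0010-, 010-0, 0101-, 1-001, 10-00, 1000-, 101-0
PI chart (minterm → PIs covering it):
  1 | -0001,00-01
  4 | -0100,0010-
  5 | 0-101,00-01,0010-
  8 | 010-0  (sole → essential)
  10 | -1010,010-0,0101-
  11 | 0101-  (sole → essential)
  13 | 0-101  (sole → essential)
  16 | 10-00,1000-
  17 | -0001,1-001,1000-
  20 | -0100,10-00,101-0
  22 | 101-0  (sole → essential)
  25 | 1-001  (sole → essential)
  26 | -1010  (sole → essential)
Essential prime implicants: -1010, 0-101, 010-0, 0101-, 1-001, 101-0

6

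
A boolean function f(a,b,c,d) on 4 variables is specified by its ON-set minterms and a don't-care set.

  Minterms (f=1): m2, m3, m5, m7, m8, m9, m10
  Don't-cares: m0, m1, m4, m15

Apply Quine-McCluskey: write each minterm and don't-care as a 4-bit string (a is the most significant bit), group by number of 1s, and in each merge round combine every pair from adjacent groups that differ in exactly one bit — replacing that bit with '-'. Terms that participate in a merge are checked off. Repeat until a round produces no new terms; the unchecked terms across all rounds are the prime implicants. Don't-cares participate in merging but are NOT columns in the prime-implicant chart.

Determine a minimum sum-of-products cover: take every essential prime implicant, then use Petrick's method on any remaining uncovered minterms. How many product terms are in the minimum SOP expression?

size-2^0 implicants → 0000(✓)  0001(✓)  0010(✓)  0011(✓)  0100(✓)  0101(✓)  0111(✓)  1000(✓)  1001(✓)  1010(✓)  1111(✓)
size-2^1 implicants → -000(✓)  -001(✓)  -010(✓)  -111  0-00(✓)  0-01(✓)  0-11(✓)  00-0(✓)  00-1(✓)  000-(✓)  001-(✓)  01-1(✓)  010-(✓)  10-0(✓)  100-(✓)
size-2^2 implicants → -0-0  -00-  0--1  0-0-  00--
Unchecked terms (primes): -0-0, -00-, -111, 0--1, 0-0-, 00--
Minterm coverage:
  m2 ⊆ -0-0,00--
  m3 ⊆ 0--1,00--
  m5 ⊆ 0--1,0-0-
  m7 ⊆ -111,0--1
  m8 ⊆ -0-0,-00-
  m9 ⊆ -00- [E]
  m10 ⊆ -0-0 [E]
E = {-0-0, -00-}
Petrick residual → 0--1
Cover = b'd' + b'c' + a'd  |cover|=3

3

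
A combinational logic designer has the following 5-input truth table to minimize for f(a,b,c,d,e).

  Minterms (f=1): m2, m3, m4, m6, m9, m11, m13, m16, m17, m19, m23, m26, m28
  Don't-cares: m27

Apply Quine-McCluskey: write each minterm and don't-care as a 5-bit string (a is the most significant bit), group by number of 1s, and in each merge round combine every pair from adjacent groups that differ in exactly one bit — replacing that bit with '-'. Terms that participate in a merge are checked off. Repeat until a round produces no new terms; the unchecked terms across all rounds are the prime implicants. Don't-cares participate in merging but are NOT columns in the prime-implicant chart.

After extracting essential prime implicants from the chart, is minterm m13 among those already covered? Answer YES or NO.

[col 0] 00010*, 00011*, 00100*, 00110*, 01001*, 01011*, 01101*, 10000*, 10001*, 10011*, 10111*, 11010*, 11011*, 11100
[col 1] -0011*, -1011*, 0-011*, 00-10, 0001-, 001-0, 01-01, 010-1, 1-011*, 10-11, 100-1, 1000-, 1101-
[col 2] --011
Prime implicants: --011, 00-10, 0001-, 001-0, 01-01, 010-1, 10-11, 100-1, 1000-, 1101-, 11100
PI chart (minterm → PIs covering it):
  2 | 00-10,0001-
  3 | --011,0001-
  4 | 001-0  (sole → essential)
  6 | 00-10,001-0
  9 | 01-01,010-1
  11 | --011,010-1
  13 | 01-01  (sole → essential)
  16 | 1000-  (sole → essential)
  17 | 100-1,1000-
  19 | --011,10-11,100-1
  23 | 10-11  (sole → essential)
  26 | 1101-  (sole → essential)
  28 | 11100  (sole → essential)
Essential prime implicants: 001-0, 01-01, 10-11, 1000-, 1101-, 11100

YES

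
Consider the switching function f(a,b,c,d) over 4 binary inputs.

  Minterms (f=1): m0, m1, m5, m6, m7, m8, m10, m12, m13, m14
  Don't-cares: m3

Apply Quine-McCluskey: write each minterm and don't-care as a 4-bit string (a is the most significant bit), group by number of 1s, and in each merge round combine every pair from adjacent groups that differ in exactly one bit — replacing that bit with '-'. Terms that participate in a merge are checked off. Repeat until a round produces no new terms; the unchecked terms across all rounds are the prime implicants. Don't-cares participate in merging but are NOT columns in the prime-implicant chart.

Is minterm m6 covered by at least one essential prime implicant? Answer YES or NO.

NO

Round 0: 0000✓ 0001✓ 0011✓ 0101✓ 0110✓ 0111✓ 1000✓ 1010✓ 1100✓ 1101✓ 1110✓
Round 1: -000 -101 -110 0-01✓ 0-11✓ 00-1✓ 000- 01-1✓ 011- 1-00✓ 1-10✓ 10-0✓ 11-0✓ 110-
Round 2: 0--1 1--0
PIs = {-000, -101, -110, 0--1, 000-, 011-, 1--0, 110-}
Coverage chart:
  m0: -000,000-
  m1: 0--1,000-
  m5: -101,0--1
  m6: -110,011-
  m7: 0--1,011-
  m8: -000,1--0
  m10: 1--0 ←essential
  m12: 1--0,110-
  m13: -101,110-
  m14: -110,1--0
Essential: 1--0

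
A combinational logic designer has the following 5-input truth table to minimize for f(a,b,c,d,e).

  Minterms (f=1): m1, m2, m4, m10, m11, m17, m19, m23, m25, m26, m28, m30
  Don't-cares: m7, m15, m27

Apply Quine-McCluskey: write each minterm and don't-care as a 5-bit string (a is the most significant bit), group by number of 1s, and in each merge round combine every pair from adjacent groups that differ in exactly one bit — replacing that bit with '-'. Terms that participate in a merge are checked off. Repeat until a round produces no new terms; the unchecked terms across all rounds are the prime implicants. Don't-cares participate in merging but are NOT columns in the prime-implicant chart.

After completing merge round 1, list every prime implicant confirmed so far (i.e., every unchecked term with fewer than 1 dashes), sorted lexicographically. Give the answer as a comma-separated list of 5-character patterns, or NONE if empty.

[col 0] 00001*, 00010*, 00100, 00111*, 01010*, 01011*, 01111*, 10001*, 10011*, 10111*, 11001*, 11010*, 11011*, 11100*, 11110*
[col 1] -0001, -0111, -1010*, -1011*, 0-010, 0-111, 01-11, 0101-*, 1-001*, 1-011*, 10-11, 100-1*, 11-10, 110-1*, 1101-*, 111-0
[col 2] -101-, 1-0-1
Prime implicants: -0001, -0111, -101-, 0-010, 0-111, 00100, 01-11, 1-0-1, 10-11, 11-10, 111-0

00100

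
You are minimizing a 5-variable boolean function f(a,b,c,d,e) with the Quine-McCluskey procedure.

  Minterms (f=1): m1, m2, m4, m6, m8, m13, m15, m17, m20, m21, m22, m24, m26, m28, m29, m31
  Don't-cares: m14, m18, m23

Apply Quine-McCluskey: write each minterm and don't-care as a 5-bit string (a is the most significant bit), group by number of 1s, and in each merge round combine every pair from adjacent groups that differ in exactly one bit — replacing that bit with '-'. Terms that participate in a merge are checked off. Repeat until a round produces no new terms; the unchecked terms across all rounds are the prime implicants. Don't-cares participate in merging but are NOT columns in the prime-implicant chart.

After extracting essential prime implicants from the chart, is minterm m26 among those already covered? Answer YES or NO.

Round 0: 00001✓ 00010✓ 00100✓ 00110✓ 01000✓ 01101✓ 01110✓ 01111✓ 10001✓ 10010✓ 10100✓ 10101✓ 10110✓ 10111✓ 11000✓ 11010✓ 11100✓ 11101✓ 11111✓
Round 1: -0001 -0010✓ -0100✓ -0110✓ -1000 -1101✓ -1111✓ 0-110 00-10✓ 001-0✓ 011-1✓ 0111- 1-010 1-100✓ 1-101✓ 1-111✓ 10-01 10-10✓ 101-0✓ 101-1✓ 1010-✓ 1011-✓ 11-00 110-0 111-1✓ 1110-✓
Round 2: -0-10 -01-0 -11-1 1-1-1 1-10- 101--
PIs = {-0-10, -0001, -01-0, -1000, -11-1, 0-110, 0111-, 1-010, 1-1-1, 1-10-, 10-01, 101--, 11-00, 110-0}
Coverage chart:
  m1: -0001 ←essential
  m2: -0-10 ←essential
  m4: -01-0 ←essential
  m6: -0-10,-01-0,0-110
  m8: -1000 ←essential
  m13: -11-1 ←essential
  m15: -11-1,0111-
  m17: -0001,10-01
  m20: -01-0,1-10-,101--
  m21: 1-1-1,1-10-,10-01,101--
  m22: -0-10,-01-0,101--
  m24: -1000,11-00,110-0
  m26: 1-010,110-0
  m28: 1-10-,11-00
  m29: -11-1,1-1-1,1-10-
  m31: -11-1,1-1-1
Essential: -0-10, -0001, -01-0, -1000, -11-1

NO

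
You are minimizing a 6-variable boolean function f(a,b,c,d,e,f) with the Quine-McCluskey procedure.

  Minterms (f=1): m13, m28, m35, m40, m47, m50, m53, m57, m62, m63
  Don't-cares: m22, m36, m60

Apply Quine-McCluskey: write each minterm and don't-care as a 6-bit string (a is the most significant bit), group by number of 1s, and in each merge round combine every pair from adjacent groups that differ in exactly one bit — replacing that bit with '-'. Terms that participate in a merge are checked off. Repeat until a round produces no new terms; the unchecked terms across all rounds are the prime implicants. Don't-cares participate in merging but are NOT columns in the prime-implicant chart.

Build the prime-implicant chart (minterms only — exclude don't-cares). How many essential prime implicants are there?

8

[col 0] 001101, 010110, 011100*, 100011, 100100, 101000, 101111*, 110010, 110101, 111001, 111100*, 111110*, 111111*
[col 1] -11100, 1-1111, 1111-0, 11111-
Prime implicants: -11100, 001101, 010110, 1-1111, 100011, 100100, 101000, 110010, 110101, 111001, 1111-0, 11111-
PI chart (minterm → PIs covering it):
  13 | 001101  (sole → essential)
  28 | -11100  (sole → essential)
  35 | 100011  (sole → essential)
  40 | 101000  (sole → essential)
  47 | 1-1111  (sole → essential)
  50 | 110010  (sole → essential)
  53 | 110101  (sole → essential)
  57 | 111001  (sole → essential)
  62 | 1111-0,11111-
  63 | 1-1111,11111-
Essential prime implicants: -11100, 001101, 1-1111, 100011, 101000, 110010, 110101, 111001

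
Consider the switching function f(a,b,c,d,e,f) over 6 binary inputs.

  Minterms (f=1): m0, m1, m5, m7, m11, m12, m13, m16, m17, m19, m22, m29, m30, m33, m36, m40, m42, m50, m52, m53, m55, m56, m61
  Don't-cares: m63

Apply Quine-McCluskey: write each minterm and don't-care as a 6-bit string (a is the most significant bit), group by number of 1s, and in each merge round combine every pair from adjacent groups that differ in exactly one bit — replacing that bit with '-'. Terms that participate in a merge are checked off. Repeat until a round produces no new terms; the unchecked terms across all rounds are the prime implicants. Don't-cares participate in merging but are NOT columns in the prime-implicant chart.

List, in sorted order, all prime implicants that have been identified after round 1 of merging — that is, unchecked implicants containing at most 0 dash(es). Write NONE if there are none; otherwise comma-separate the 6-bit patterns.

001011, 110010

Round 0: 000000✓ 000001✓ 000101✓ 000111✓ 001011 001100✓ 001101✓ 010000✓ 010001✓ 010011✓ 010110✓ 011101✓ 011110✓ 100001✓ 100100✓ 101000✓ 101010✓ 110010 110100✓ 110101✓ 110111✓ 111000✓ 111101✓ 111111✓
Round 1: -00001 -11101 0-0000✓ 0-0001✓ 0-1101 00-101 000-01 00000-✓ 0001-1 00110- 01-110 0100-1 01000-✓ 1-0100 1-1000 1010-0 11-101✓ 11-111✓ 1101-1✓ 11010- 1111-1✓
Round 2: 0-000- 11-1-1
PIs = {-00001, -11101, 0-000-, 0-1101, 00-101, 000-01, 0001-1, 001011, 00110-, 01-110, 0100-1, 1-0100, 1-1000, 1010-0, 11-1-1, 110010, 11010-}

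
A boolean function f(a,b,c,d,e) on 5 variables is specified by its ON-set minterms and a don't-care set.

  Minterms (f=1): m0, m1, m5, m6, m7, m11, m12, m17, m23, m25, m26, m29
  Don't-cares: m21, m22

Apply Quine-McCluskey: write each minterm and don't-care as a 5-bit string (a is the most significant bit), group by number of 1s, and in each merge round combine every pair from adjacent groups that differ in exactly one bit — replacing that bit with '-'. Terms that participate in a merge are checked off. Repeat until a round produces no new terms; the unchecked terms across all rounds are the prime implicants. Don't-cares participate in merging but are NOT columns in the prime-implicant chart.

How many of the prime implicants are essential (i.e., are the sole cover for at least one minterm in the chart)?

6

Round 0: 00000✓ 00001✓ 00101✓ 00110✓ 00111✓ 01011 01100 10001✓ 10101✓ 10110✓ 10111✓ 11001✓ 11010 11101✓
Round 1: -0001✓ -0101✓ -0110✓ -0111✓ 00-01✓ 0000- 001-1✓ 0011-✓ 1-001✓ 1-101✓ 10-01✓ 101-1✓ 1011-✓ 11-01✓
Round 2: -0-01 -01-1 -011- 1--01
PIs = {-0-01, -01-1, -011-, 0000-, 01011, 01100, 1--01, 11010}
Coverage chart:
  m0: 0000- ←essential
  m1: -0-01,0000-
  m5: -0-01,-01-1
  m6: -011- ←essential
  m7: -01-1,-011-
  m11: 01011 ←essential
  m12: 01100 ←essential
  m17: -0-01,1--01
  m23: -01-1,-011-
  m25: 1--01 ←essential
  m26: 11010 ←essential
  m29: 1--01 ←essential
Essential: -011-, 0000-, 01011, 01100, 1--01, 11010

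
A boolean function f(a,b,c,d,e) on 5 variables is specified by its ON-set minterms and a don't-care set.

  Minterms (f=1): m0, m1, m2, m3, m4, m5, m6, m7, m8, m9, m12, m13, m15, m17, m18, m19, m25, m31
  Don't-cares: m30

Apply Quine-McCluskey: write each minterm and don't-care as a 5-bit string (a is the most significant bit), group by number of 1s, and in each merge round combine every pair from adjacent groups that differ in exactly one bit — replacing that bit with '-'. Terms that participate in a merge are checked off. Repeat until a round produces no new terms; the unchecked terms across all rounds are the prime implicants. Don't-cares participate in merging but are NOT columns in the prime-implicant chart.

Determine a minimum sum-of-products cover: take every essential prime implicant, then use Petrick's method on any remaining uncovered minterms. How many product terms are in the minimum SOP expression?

[col 0] 00000*, 00001*, 00010*, 00011*, 00100*, 00101*, 00110*, 00111*, 01000*, 01001*, 01100*, 01101*, 01111*, 10001*, 10010*, 10011*, 11001*, 11110*, 11111*
[col 1] -0001*, -0010*, -0011*, -1001*, -1111, 0-000*, 0-001*, 0-100*, 0-101*, 0-111*, 00-00*, 00-01*, 00-10*, 00-11*, 000-0*, 000-1*, 0000-*, 0001-*, 001-0*, 001-1*, 0010-*, 0011-*, 01-00*, 01-01*, 0100-*, 011-1*, 0110-*, 1-001*, 100-1*, 1001-*, 1111-
[col 2] --001, -00-1, -001-, 0--00*, 0--01*, 0-00-*, 0-1-1, 0-10-*, 00--0*, 00--1*, 00-0-*, 00-1-*, 000--*, 001--*, 01-0-*
[col 3] 0--0-, 00---
Prime implicants: --001, -00-1, -001-, -1111, 0--0-, 0-1-1, 00---, 1111-
PI chart (minterm → PIs covering it):
  0 | 0--0-,00---
  1 | --001,-00-1,0--0-,00---
  2 | -001-,00---
  3 | -00-1,-001-,00---
  4 | 0--0-,00---
  5 | 0--0-,0-1-1,00---
  6 | 00---  (sole → essential)
  7 | 0-1-1,00---
  8 | 0--0-  (sole → essential)
  9 | --001,0--0-
  12 | 0--0-  (sole → essential)
  13 | 0--0-,0-1-1
  15 | -1111,0-1-1
  17 | --001,-00-1
  18 | -001-  (sole → essential)
  19 | -00-1,-001-
  25 | --001  (sole → essential)
  31 | -1111,1111-
Essential prime implicants: --001, -001-, 0--0-, 00---
Petrick residual → -1111
Minimum SOP uses 5 PIs: c'd'e + b'c'd + bcde + a'd' + a'b'

5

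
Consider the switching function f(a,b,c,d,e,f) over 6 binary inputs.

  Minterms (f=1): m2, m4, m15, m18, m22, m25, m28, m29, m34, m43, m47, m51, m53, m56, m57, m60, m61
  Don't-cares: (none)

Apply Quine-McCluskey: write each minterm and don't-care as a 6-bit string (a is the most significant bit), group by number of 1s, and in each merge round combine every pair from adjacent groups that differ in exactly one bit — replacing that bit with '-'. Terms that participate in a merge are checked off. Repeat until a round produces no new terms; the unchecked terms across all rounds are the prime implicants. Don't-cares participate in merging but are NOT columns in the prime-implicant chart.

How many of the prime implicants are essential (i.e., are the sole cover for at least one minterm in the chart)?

10

Round 0: 000010✓ 000100 001111✓ 010010✓ 010110✓ 011001✓ 011100✓ 011101✓ 100010✓ 101011✓ 101111✓ 110011 110101✓ 111000✓ 111001✓ 111100✓ 111101✓
Round 1: -00010 -01111 -11001✓ -11100✓ -11101✓ 0-0010 010-10 011-01✓ 01110-✓ 101-11 11-101 111-00✓ 111-01✓ 11100-✓ 11110-✓
Round 2: -11-01 -1110- 111-0-
PIs = {-00010, -01111, -11-01, -1110-, 0-0010, 000100, 010-10, 101-11, 11-101, 110011, 111-0-}
Coverage chart:
  m2: -00010,0-0010
  m4: 000100 ←essential
  m15: -01111 ←essential
  m18: 0-0010,010-10
  m22: 010-10 ←essential
  m25: -11-01 ←essential
  m28: -1110- ←essential
  m29: -11-01,-1110-
  m34: -00010 ←essential
  m43: 101-11 ←essential
  m47: -01111,101-11
  m51: 110011 ←essential
  m53: 11-101 ←essential
  m56: 111-0- ←essential
  m57: -11-01,111-0-
  m60: -1110-,111-0-
  m61: -11-01,-1110-,11-101,111-0-
Essential: -00010, -01111, -11-01, -1110-, 000100, 010-10, 101-11, 11-101, 110011, 111-0-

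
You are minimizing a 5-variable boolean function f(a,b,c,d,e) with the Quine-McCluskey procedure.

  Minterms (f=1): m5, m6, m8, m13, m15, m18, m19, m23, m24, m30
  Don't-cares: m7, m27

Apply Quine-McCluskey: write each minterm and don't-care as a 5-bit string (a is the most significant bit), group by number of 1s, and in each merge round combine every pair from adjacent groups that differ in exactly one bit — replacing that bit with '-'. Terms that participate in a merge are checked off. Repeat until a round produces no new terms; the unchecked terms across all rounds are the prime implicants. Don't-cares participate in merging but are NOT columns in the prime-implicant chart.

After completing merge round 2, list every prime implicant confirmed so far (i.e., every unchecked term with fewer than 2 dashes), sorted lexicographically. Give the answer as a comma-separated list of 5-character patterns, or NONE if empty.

-0111, -1000, 0011-, 1-011, 10-11, 1001-, 11110

Round 0: 00101✓ 00110✓ 00111✓ 01000✓ 01101✓ 01111✓ 10010✓ 10011✓ 10111✓ 11000✓ 11011✓ 11110
Round 1: -0111 -1000 0-101✓ 0-111✓ 001-1✓ 0011- 011-1✓ 1-011 10-11 1001-
Round 2: 0-1-1
PIs = {-0111, -1000, 0-1-1, 0011-, 1-011, 10-11, 1001-, 11110}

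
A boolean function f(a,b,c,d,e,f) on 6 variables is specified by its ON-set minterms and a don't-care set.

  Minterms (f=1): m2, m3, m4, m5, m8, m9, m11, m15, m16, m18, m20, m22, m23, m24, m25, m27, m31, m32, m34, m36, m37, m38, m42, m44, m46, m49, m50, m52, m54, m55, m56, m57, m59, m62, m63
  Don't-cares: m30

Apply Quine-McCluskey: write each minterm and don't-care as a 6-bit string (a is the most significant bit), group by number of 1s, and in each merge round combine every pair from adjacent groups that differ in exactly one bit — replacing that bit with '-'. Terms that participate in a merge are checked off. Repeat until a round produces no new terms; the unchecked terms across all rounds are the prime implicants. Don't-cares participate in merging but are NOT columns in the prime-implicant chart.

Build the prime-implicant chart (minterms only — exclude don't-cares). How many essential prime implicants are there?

Round 0: 000010✓ 000011✓ 000100✓ 000101✓ 001000✓ 001001✓ 001011✓ 001111✓ 010000✓ 010010✓ 010100✓ 010110✓ 010111✓ 011000✓ 011001✓ 011011✓ 011110✓ 011111✓ 100000✓ 100010✓ 100100✓ 100101✓ 100110✓ 101010✓ 101100✓ 101110✓ 110001✓ 110010✓ 110100✓ 110110✓ 110111✓ 111000✓ 111001✓ 111011✓ 111110✓ 111111✓
Round 1: -00010✓ -00100✓ -00101✓ -10010✓ -10100✓ -10110✓ -10111✓ -11000✓ -11001✓ -11011✓ -11110✓ -11111✓ 0-0010✓ 0-0100✓ 0-1000✓ 0-1001✓ 0-1011✓ 0-1111✓ 00-011 00001- 00010-✓ 001-11✓ 0010-1✓ 00100-✓ 01-000 01-110✓ 01-111✓ 010-00✓ 010-10✓ 0100-0✓ 0101-0✓ 01011-✓ 011-11✓ 0110-1✓ 01100-✓ 01111-✓ 1-0010✓ 1-0100✓ 1-0110✓ 1-1110✓ 10-010✓ 10-100✓ 10-110✓ 100-00✓ 100-10✓ 1000-0✓ 1001-0✓ 10010-✓ 101-10✓ 1011-0✓ 11-001 11-110✓ 11-111✓ 110-10✓ 1101-0✓ 11011-✓ 111-11✓ 1110-1✓ 11100-✓ 11111-✓
Round 2: --0010 --0100 -0010- -1-110✓ -1-111✓ -10-10 -101-0 -1011-✓ -11-11 -110-1 -1100- -1111-✓ 0-1-11 0-10-1 0-100- 01-11-✓ 010--0 1--110 1-0-10 1-01-0 10--10 10-1-0 100--0 11-11-✓
Round 3: -1-11-
PIs = {--0010, --0100, -0010-, -1-11-, -10-10, -101-0, -11-11, -110-1, -1100-, 0-1-11, 0-10-1, 0-100-, 00-011, 00001-, 01-000, 010--0, 1--110, 1-0-10, 1-01-0, 10--10, 10-1-0, 100--0, 11-001}
Coverage chart:
  m2: --0010,00001-
  m3: 00-011,00001-
  m4: --0100,-0010-
  m5: -0010- ←essential
  m8: 0-100- ←essential
  m9: 0-10-1,0-100-
  m11: 0-1-11,0-10-1,00-011
  m15: 0-1-11 ←essential
  m16: 01-000,010--0
  m18: --0010,-10-10,010--0
  m20: --0100,-101-0,010--0
  m22: -1-11-,-10-10,-101-0,010--0
  m23: -1-11- ←essential
  m24: -1100-,0-100-,01-000
  m25: -110-1,-1100-,0-10-1,0-100-
  m27: -11-11,-110-1,0-1-11,0-10-1
  m31: -1-11-,-11-11,0-1-11
  m32: 100--0 ←essential
  m34: --0010,1-0-10,10--10,100--0
  m36: --0100,-0010-,1-01-0,10-1-0,100--0
  m37: -0010- ←essential
  m38: 1--110,1-0-10,1-01-0,10--10,10-1-0,100--0
  m42: 10--10 ←essential
  m44: 10-1-0 ←essential
  m46: 1--110,10--10,10-1-0
  m49: 11-001 ←essential
  m50: --0010,-10-10,1-0-10
  m52: --0100,-101-0,1-01-0
  m54: -1-11-,-10-10,-101-0,1--110,1-0-10,1-01-0
  m55: -1-11- ←essential
  m56: -1100- ←essential
  m57: -110-1,-1100-,11-001
  m59: -11-11,-110-1
  m62: -1-11-,1--110
  m63: -1-11-,-11-11
Essential: -0010-, -1-11-, -1100-, 0-1-11, 0-100-, 10--10, 10-1-0, 100--0, 11-001

9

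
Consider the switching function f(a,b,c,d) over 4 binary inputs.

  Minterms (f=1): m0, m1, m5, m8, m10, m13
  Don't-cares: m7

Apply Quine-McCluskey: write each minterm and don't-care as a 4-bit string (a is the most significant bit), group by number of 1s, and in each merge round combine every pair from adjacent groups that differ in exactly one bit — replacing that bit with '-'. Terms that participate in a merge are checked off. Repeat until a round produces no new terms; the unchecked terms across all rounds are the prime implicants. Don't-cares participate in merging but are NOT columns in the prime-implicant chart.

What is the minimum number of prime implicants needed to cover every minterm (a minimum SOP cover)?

size-2^0 implicants → 0000(✓)  0001(✓)  0101(✓)  0111(✓)  1000(✓)  1010(✓)  1101(✓)
size-2^1 implicants → -000  -101  0-01  000-  01-1  10-0
Unchecked terms (primes): -000, -101, 0-01, 000-, 01-1, 10-0
Minterm coverage:
  m0 ⊆ -000,000-
  m1 ⊆ 0-01,000-
  m5 ⊆ -101,0-01,01-1
  m8 ⊆ -000,10-0
  m10 ⊆ 10-0 [E]
  m13 ⊆ -101 [E]
E = {-101, 10-0}
Petrick residual → 000-
Cover = bc'd + a'b'c' + ab'd'  |cover|=3

3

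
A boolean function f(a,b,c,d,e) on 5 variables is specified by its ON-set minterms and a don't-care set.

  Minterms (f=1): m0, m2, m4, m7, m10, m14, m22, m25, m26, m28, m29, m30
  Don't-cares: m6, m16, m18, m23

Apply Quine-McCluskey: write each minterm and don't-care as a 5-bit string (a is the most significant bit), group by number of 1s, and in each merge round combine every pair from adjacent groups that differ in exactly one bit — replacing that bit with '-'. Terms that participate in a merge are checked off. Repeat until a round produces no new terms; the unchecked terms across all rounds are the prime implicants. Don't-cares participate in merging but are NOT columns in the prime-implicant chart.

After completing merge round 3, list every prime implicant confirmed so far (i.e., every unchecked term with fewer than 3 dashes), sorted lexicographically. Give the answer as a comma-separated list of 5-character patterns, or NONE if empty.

-00-0, -011-, 00--0, 11-01, 111-0, 1110-

[col 0] 00000*, 00010*, 00100*, 00110*, 00111*, 01010*, 01110*, 10000*, 10010*, 10110*, 10111*, 11001*, 11010*, 11100*, 11101*, 11110*
[col 1] -0000*, -0010*, -0110*, -0111*, -1010*, -1110*, 0-010*, 0-110*, 00-00*, 00-10*, 000-0*, 001-0*, 0011-*, 01-10*, 1-010*, 1-110*, 10-10*, 100-0*, 1011-*, 11-01, 11-10*, 111-0, 1110-
[col 2] --010*, --110*, -0-10*, -00-0, -011-, -1-10*, 0--10*, 00--0, 1--10*
[col 3] ---10
Prime implicants: ---10, -00-0, -011-, 00--0, 11-01, 111-0, 1110-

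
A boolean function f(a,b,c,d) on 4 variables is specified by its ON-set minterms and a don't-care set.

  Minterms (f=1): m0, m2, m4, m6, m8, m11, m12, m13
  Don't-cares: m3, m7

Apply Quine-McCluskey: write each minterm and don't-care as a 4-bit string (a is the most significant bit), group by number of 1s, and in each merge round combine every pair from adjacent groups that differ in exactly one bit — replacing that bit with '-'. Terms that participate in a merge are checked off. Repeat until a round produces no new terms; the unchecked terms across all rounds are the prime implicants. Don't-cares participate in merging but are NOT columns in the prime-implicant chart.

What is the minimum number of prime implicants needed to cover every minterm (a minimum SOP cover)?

4

size-2^0 implicants → 0000(✓)  0010(✓)  0011(✓)  0100(✓)  0110(✓)  0111(✓)  1000(✓)  1011(✓)  1100(✓)  1101(✓)
size-2^1 implicants → -000(✓)  -011  -100(✓)  0-00(✓)  0-10(✓)  0-11(✓)  00-0(✓)  001-(✓)  01-0(✓)  011-(✓)  1-00(✓)  110-
size-2^2 implicants → --00  0--0  0-1-
Unchecked terms (primes): --00, -011, 0--0, 0-1-, 110-
Minterm coverage:
  m0 ⊆ --00,0--0
  m2 ⊆ 0--0,0-1-
  m4 ⊆ --00,0--0
  m6 ⊆ 0--0,0-1-
  m8 ⊆ --00 [E]
  m11 ⊆ -011 [E]
  m12 ⊆ --00,110-
  m13 ⊆ 110- [E]
E = {--00, -011, 110-}
Petrick residual → 0--0
Cover = c'd' + b'cd + a'd' + abc'  |cover|=4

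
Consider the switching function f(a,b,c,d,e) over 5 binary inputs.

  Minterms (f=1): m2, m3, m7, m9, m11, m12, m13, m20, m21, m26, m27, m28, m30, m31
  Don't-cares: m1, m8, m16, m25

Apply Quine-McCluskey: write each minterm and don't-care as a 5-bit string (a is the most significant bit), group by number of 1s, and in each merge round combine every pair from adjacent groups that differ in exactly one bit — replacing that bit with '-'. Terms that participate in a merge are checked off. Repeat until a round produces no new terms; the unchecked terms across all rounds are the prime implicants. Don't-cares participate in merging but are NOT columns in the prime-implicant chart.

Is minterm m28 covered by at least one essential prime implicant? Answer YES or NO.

NO

Round 0: 00001✓ 00010✓ 00011✓ 00111✓ 01000✓ 01001✓ 01011✓ 01100✓ 01101✓ 10000✓ 10100✓ 10101✓ 11001✓ 11010✓ 11011✓ 11100✓ 11110✓ 11111✓
Round 1: -1001✓ -1011✓ -1100 0-001✓ 0-011✓ 00-11 000-1✓ 0001- 01-00✓ 01-01✓ 010-1✓ 0100-✓ 0110-✓ 1-100 10-00 1010- 11-10✓ 11-11✓ 110-1✓ 1101-✓ 111-0 1111-✓
Round 2: -10-1 0-0-1 01-0- 11-1-
PIs = {-10-1, -1100, 0-0-1, 00-11, 0001-, 01-0-, 1-100, 10-00, 1010-, 11-1-, 111-0}
Coverage chart:
  m2: 0001- ←essential
  m3: 0-0-1,00-11,0001-
  m7: 00-11 ←essential
  m9: -10-1,0-0-1,01-0-
  m11: -10-1,0-0-1
  m12: -1100,01-0-
  m13: 01-0- ←essential
  m20: 1-100,10-00,1010-
  m21: 1010- ←essential
  m26: 11-1- ←essential
  m27: -10-1,11-1-
  m28: -1100,1-100,111-0
  m30: 11-1-,111-0
  m31: 11-1- ←essential
Essential: 00-11, 0001-, 01-0-, 1010-, 11-1-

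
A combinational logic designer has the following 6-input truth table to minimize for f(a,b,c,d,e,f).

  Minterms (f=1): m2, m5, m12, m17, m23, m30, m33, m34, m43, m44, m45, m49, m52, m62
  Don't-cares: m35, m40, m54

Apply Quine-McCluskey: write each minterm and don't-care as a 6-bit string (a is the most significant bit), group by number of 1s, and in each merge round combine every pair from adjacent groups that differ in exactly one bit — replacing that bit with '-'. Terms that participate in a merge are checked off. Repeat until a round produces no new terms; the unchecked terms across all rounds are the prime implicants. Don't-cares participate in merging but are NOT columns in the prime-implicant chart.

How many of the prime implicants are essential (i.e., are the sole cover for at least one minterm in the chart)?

9

[col 0] 000010*, 000101, 001100*, 010001*, 010111, 011110*, 100001*, 100010*, 100011*, 101000*, 101011*, 101100*, 101101*, 110001*, 110100*, 110110*, 111110*
[col 1] -00010, -01100, -10001, -11110, 1-0001, 10-011, 1000-1, 10001-, 101-00, 10110-, 11-110, 1101-0
Prime implicants: -00010, -01100, -10001, -11110, 000101, 010111, 1-0001, 10-011, 1000-1, 10001-, 101-00, 10110-, 11-110, 1101-0
PI chart (minterm → PIs covering it):
  2 | -00010  (sole → essential)
  5 | 000101  (sole → essential)
  12 | -01100  (sole → essential)
  17 | -10001  (sole → essential)
  23 | 010111  (sole → essential)
  30 | -11110  (sole → essential)
  33 | 1-0001,1000-1
  34 | -00010,10001-
  43 | 10-011  (sole → essential)
  44 | -01100,101-00,10110-
  45 | 10110-  (sole → essential)
  49 | -10001,1-0001
  52 | 1101-0  (sole → essential)
  62 | -11110,11-110
Essential prime implicants: -00010, -01100, -10001, -11110, 000101, 010111, 10-011, 10110-, 1101-0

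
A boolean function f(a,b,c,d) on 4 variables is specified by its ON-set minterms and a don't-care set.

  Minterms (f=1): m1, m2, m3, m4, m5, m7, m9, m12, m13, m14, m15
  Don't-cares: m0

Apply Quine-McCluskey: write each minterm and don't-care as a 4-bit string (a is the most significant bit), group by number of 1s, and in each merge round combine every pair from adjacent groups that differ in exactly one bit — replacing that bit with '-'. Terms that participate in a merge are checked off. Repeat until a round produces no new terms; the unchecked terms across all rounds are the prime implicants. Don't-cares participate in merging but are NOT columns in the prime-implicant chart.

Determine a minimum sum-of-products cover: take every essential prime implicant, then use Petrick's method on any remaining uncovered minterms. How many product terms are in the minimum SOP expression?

Round 0: 0000✓ 0001✓ 0010✓ 0011✓ 0100✓ 0101✓ 0111✓ 1001✓ 1100✓ 1101✓ 1110✓ 1111✓
Round 1: -001✓ -100✓ -101✓ -111✓ 0-00✓ 0-01✓ 0-11✓ 00-0✓ 00-1✓ 000-✓ 001-✓ 01-1✓ 010-✓ 1-01✓ 11-0✓ 11-1✓ 110-✓ 111-✓
Round 2: --01 -1-1 -10- 0--1 0-0- 00-- 11--
PIs = {--01, -1-1, -10-, 0--1, 0-0-, 00--, 11--}
Coverage chart:
  m1: --01,0--1,0-0-,00--
  m2: 00-- ←essential
  m3: 0--1,00--
  m4: -10-,0-0-
  m5: --01,-1-1,-10-,0--1,0-0-
  m7: -1-1,0--1
  m9: --01 ←essential
  m12: -10-,11--
  m13: --01,-1-1,-10-,11--
  m14: 11-- ←essential
  m15: -1-1,11--
Essential: --01, 00--, 11--
Petrick residual → -1-1, -10-
Min cover (5 terms): c'd + bd + bc' + a'b' + ab

5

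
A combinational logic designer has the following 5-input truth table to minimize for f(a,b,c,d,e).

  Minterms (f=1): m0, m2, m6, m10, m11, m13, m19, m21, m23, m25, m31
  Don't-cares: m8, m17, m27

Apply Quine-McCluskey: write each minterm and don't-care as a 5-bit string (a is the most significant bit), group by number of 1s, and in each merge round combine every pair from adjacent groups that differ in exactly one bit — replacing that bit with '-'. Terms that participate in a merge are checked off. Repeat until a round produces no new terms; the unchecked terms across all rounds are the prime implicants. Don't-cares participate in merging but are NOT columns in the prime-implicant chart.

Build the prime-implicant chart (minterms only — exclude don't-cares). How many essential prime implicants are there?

Round 0: 00000✓ 00010✓ 00110✓ 01000✓ 01010✓ 01011✓ 01101 10001✓ 10011✓ 10101✓ 10111✓ 11001✓ 11011✓ 11111✓
Round 1: -1011 0-000✓ 0-010✓ 00-10 000-0✓ 010-0✓ 0101- 1-001✓ 1-011✓ 1-111✓ 10-01✓ 10-11✓ 100-1✓ 101-1✓ 11-11✓ 110-1✓
Round 2: 0-0-0 1--11 1-0-1 10--1
PIs = {-1011, 0-0-0, 00-10, 0101-, 01101, 1--11, 1-0-1, 10--1}
Coverage chart:
  m0: 0-0-0 ←essential
  m2: 0-0-0,00-10
  m6: 00-10 ←essential
  m10: 0-0-0,0101-
  m11: -1011,0101-
  m13: 01101 ←essential
  m19: 1--11,1-0-1,10--1
  m21: 10--1 ←essential
  m23: 1--11,10--1
  m25: 1-0-1 ←essential
  m31: 1--11 ←essential
Essential: 0-0-0, 00-10, 01101, 1--11, 1-0-1, 10--1

6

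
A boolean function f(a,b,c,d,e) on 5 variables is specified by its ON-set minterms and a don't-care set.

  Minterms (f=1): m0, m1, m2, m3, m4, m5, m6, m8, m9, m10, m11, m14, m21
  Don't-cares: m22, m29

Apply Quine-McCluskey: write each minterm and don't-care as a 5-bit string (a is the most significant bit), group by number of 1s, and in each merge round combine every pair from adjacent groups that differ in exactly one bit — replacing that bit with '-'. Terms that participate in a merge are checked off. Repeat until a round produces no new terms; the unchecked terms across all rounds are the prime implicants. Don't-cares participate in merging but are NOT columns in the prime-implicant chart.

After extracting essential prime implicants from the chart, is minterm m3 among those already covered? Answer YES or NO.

Round 0: 00000✓ 00001✓ 00010✓ 00011✓ 00100✓ 00101✓ 00110✓ 01000✓ 01001✓ 01010✓ 01011✓ 01110✓ 10101✓ 10110✓ 11101✓
Round 1: -0101 -0110 0-000✓ 0-001✓ 0-010✓ 0-011✓ 0-110✓ 00-00✓ 00-01✓ 00-10✓ 000-0✓ 000-1✓ 0000-✓ 0001-✓ 001-0✓ 0010-✓ 01-10✓ 010-0✓ 010-1✓ 0100-✓ 0101-✓ 1-101
Round 2: 0--10 0-0-0✓ 0-0-1✓ 0-00-✓ 0-01-✓ 00--0 00-0- 000--✓ 010--✓
Round 3: 0-0--
PIs = {-0101, -0110, 0--10, 0-0--, 00--0, 00-0-, 1-101}
Coverage chart:
  m0: 0-0--,00--0,00-0-
  m1: 0-0--,00-0-
  m2: 0--10,0-0--,00--0
  m3: 0-0-- ←essential
  m4: 00--0,00-0-
  m5: -0101,00-0-
  m6: -0110,0--10,00--0
  m8: 0-0-- ←essential
  m9: 0-0-- ←essential
  m10: 0--10,0-0--
  m11: 0-0-- ←essential
  m14: 0--10 ←essential
  m21: -0101,1-101
Essential: 0--10, 0-0--

YES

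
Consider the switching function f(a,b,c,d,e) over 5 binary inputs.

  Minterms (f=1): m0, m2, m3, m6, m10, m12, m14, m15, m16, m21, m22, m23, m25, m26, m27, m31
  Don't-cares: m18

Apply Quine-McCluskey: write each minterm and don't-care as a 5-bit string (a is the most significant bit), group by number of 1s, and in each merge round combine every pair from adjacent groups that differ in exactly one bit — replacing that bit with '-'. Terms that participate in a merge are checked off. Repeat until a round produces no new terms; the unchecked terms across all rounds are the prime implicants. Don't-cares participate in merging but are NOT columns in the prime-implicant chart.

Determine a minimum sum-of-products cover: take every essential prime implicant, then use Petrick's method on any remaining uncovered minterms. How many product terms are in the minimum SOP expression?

Round 0: 00000✓ 00010✓ 00011✓ 00110✓ 01010✓ 01100✓ 01110✓ 01111✓ 10000✓ 10010✓ 10101✓ 10110✓ 10111✓ 11001✓ 11010✓ 11011✓ 11111✓
Round 1: -0000✓ -0010✓ -0110✓ -1010✓ -1111 0-010✓ 0-110✓ 00-10✓ 000-0✓ 0001- 01-10✓ 011-0 0111- 1-010✓ 1-111 10-10✓ 100-0✓ 101-1 1011- 11-11 110-1 1101-
Round 2: --010 -0-10 -00-0 0--10
PIs = {--010, -0-10, -00-0, -1111, 0--10, 0001-, 011-0, 0111-, 1-111, 101-1, 1011-, 11-11, 110-1, 1101-}
Coverage chart:
  m0: -00-0 ←essential
  m2: --010,-0-10,-00-0,0--10,0001-
  m3: 0001- ←essential
  m6: -0-10,0--10
  m10: --010,0--10
  m12: 011-0 ←essential
  m14: 0--10,011-0,0111-
  m15: -1111,0111-
  m16: -00-0 ←essential
  m21: 101-1 ←essential
  m22: -0-10,1011-
  m23: 1-111,101-1,1011-
  m25: 110-1 ←essential
  m26: --010,1101-
  m27: 11-11,110-1,1101-
  m31: -1111,1-111,11-11
Essential: -00-0, 0001-, 011-0, 101-1, 110-1
Petrick residual → --010, -0-10, -1111
Min cover (8 terms): c'de' + b'de' + b'c'e' + bcde + a'b'c'd + a'bce' + ab'ce + abc'e

8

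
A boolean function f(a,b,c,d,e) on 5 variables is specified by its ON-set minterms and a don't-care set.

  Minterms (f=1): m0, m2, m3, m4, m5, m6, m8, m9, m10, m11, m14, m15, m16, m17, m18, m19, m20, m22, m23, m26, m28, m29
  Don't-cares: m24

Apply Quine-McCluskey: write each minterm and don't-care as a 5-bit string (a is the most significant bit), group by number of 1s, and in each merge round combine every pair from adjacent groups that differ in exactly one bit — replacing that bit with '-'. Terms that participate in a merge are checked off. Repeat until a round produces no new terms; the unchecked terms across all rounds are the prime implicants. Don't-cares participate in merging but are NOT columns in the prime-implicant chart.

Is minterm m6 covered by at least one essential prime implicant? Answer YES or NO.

NO

[col 0] 00000*, 00010*, 00011*, 00100*, 00101*, 00110*, 01000*, 01001*, 01010*, 01011*, 01110*, 01111*, 10000*, 10001*, 10010*, 10011*, 10100*, 10110*, 10111*, 11000*, 11010*, 11100*, 11101*
[col 1] -0000*, -0010*, -0011*, -0100*, -0110*, -1000*, -1010*, 0-000*, 0-010*, 0-011*, 0-110*, 00-00*, 00-10*, 000-0*, 0001-*, 001-0*, 0010-, 01-10*, 01-11*, 010-0*, 010-1*, 0100-*, 0101-*, 0111-*, 1-000*, 1-010*, 1-100*, 10-00*, 10-10*, 10-11*, 100-0*, 100-1*, 1000-*, 1001-*, 101-0*, 1011-*, 11-00*, 110-0*, 1110-
[col 2] --000*, --010*, -0-00*, -0-10*, -00-0*, -001-, -01-0*, -10-0*, 0--10, 0-0-0*, 0-01-, 00--0*, 01-1-, 010--, 1--00, 1-0-0*, 10--0*, 10-1-, 100--
[col 3] --0-0, -0--0
Prime implicants: --0-0, -0--0, -001-, 0--10, 0-01-, 0010-, 01-1-, 010--, 1--00, 10-1-, 100--, 1110-
PI chart (minterm → PIs covering it):
  0 | --0-0,-0--0
  2 | --0-0,-0--0,-001-,0--10,0-01-
  3 | -001-,0-01-
  4 | -0--0,0010-
  5 | 0010-  (sole → essential)
  6 | -0--0,0--10
  8 | --0-0,010--
  9 | 010--  (sole → essential)
  10 | --0-0,0--10,0-01-,01-1-,010--
  11 | 0-01-,01-1-,010--
  14 | 0--10,01-1-
  15 | 01-1-  (sole → essential)
  16 | --0-0,-0--0,1--00,100--
  17 | 100--  (sole → essential)
  18 | --0-0,-0--0,-001-,10-1-,100--
  19 | -001-,10-1-,100--
  20 | -0--0,1--00
  22 | -0--0,10-1-
  23 | 10-1-  (sole → essential)
  26 | --0-0  (sole → essential)
  28 | 1--00,1110-
  29 | 1110-  (sole → essential)
Essential prime implicants: --0-0, 0010-, 01-1-, 010--, 10-1-, 100--, 1110-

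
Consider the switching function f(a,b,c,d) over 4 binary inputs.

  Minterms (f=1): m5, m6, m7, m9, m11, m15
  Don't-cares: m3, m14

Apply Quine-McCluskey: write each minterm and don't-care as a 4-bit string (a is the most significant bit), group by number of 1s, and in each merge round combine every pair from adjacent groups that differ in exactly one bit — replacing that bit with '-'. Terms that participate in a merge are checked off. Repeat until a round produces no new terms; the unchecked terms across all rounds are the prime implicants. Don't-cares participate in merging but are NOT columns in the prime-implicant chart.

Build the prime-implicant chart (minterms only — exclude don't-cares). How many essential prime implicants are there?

size-2^0 implicants → 0011(✓)  0101(✓)  0110(✓)  0111(✓)  1001(✓)  1011(✓)  1110(✓)  1111(✓)
size-2^1 implicants → -011(✓)  -110(✓)  -111(✓)  0-11(✓)  01-1  011-(✓)  1-11(✓)  10-1  111-(✓)
size-2^2 implicants → --11  -11-
Unchecked terms (primes): --11, -11-, 01-1, 10-1
Minterm coverage:
  m5 ⊆ 01-1 [E]
  m6 ⊆ -11- [E]
  m7 ⊆ --11,-11-,01-1
  m9 ⊆ 10-1 [E]
  m11 ⊆ --11,10-1
  m15 ⊆ --11,-11-
E = {-11-, 01-1, 10-1}

3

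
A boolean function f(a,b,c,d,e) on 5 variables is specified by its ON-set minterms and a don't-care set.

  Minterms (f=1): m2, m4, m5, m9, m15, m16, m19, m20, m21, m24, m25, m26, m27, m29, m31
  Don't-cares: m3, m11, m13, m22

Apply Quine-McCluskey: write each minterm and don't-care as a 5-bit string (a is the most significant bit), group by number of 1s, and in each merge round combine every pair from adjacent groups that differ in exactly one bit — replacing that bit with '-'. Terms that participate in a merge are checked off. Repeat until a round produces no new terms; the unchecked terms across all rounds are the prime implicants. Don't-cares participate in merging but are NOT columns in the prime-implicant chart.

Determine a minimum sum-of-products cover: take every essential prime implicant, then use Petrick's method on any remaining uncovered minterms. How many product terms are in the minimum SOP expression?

Round 0: 00010✓ 00011✓ 00100✓ 00101✓ 01001✓ 01011✓ 01101✓ 01111✓ 10000✓ 10011✓ 10100✓ 10101✓ 10110✓ 11000✓ 11001✓ 11010✓ 11011✓ 11101✓ 11111✓
Round 1: -0011✓ -0100✓ -0101✓ -1001✓ -1011✓ -1101✓ -1111✓ 0-011✓ 0-101✓ 0001- 0010-✓ 01-01✓ 01-11✓ 010-1✓ 011-1✓ 1-000 1-011✓ 1-101✓ 10-00 101-0 1010-✓ 11-01✓ 11-11✓ 110-0✓ 110-1✓ 1100-✓ 1101-✓ 111-1✓
Round 2: --011 --101 -010- -1-01✓ -1-11✓ -10-1✓ -11-1✓ 01--1✓ 11--1✓ 110--
Round 3: -1--1
PIs = {--011, --101, -010-, -1--1, 0001-, 1-000, 10-00, 101-0, 110--}
Coverage chart:
  m2: 0001- ←essential
  m4: -010- ←essential
  m5: --101,-010-
  m9: -1--1 ←essential
  m15: -1--1 ←essential
  m16: 1-000,10-00
  m19: --011 ←essential
  m20: -010-,10-00,101-0
  m21: --101,-010-
  m24: 1-000,110--
  m25: -1--1,110--
  m26: 110-- ←essential
  m27: --011,-1--1,110--
  m29: --101,-1--1
  m31: -1--1 ←essential
Essential: --011, -010-, -1--1, 0001-, 110--
Petrick residual → 1-000
Min cover (6 terms): c'de + b'cd' + be + a'b'c'd + ac'd'e' + abc'

6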